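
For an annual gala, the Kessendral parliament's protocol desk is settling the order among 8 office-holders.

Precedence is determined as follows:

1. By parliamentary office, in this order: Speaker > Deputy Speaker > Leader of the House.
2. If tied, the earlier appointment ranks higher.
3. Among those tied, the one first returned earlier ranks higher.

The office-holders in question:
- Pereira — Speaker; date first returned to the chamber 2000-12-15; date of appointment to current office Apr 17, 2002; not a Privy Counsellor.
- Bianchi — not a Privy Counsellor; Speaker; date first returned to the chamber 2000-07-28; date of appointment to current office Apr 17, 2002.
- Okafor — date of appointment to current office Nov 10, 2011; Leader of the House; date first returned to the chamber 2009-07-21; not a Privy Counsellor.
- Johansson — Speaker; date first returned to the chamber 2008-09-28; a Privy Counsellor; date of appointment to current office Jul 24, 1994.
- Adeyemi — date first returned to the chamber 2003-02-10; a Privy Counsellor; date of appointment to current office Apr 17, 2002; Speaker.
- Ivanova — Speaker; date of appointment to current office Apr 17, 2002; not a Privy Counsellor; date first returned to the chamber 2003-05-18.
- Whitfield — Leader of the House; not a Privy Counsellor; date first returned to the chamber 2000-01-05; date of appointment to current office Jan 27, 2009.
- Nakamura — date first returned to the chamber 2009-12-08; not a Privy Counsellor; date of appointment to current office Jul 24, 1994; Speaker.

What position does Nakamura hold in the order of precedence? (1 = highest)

2

By parliamentary office: Johansson, Nakamura, Bianchi, Pereira, Adeyemi and Ivanova (Speaker); then Whitfield and Okafor (Leader of the House).
Among Johansson, Nakamura, Bianchi, Pereira, Adeyemi and Ivanova, by date of appointment to current office (earlier first): Johansson and Nakamura (Jul 24, 1994) before Bianchi, Pereira, Adeyemi and Ivanova (Apr 17, 2002).
Among Johansson and Nakamura, by date first returned to the chamber (earlier first): Johansson (2008-09-28) before Nakamura (2009-12-08).
Among Bianchi, Pereira, Adeyemi and Ivanova, by date first returned to the chamber (earlier first): Bianchi (2000-07-28) before Pereira (2000-12-15) before Adeyemi (2003-02-10) before Ivanova (2003-05-18).
Among Whitfield and Okafor, by date of appointment to current office (earlier first): Whitfield (Jan 27, 2009) before Okafor (Nov 10, 2011).
Order: Johansson, Nakamura, Bianchi, Pereira, Adeyemi, Ivanova, Whitfield, Okafor. So position 2.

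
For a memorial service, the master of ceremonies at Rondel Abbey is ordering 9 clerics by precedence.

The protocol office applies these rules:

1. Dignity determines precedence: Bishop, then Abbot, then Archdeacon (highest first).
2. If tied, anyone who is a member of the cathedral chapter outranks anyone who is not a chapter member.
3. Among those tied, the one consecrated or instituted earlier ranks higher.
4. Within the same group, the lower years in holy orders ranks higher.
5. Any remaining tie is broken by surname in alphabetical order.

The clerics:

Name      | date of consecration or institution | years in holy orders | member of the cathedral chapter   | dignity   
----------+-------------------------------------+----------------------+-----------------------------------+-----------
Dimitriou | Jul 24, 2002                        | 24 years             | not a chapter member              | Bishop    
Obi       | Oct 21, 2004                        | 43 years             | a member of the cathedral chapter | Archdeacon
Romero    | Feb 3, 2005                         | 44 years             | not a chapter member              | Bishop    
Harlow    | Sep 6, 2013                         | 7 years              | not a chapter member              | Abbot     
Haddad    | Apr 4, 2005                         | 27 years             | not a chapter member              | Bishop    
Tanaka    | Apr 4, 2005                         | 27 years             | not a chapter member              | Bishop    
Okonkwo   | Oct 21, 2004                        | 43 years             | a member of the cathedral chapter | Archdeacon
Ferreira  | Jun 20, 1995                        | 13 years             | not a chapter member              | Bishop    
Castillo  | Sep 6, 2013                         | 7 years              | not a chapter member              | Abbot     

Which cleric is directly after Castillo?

By dignity: Ferreira, Dimitriou, Romero, Haddad and Tanaka (Bishop); then Castillo and Harlow (Abbot); then Obi and Okonkwo (Archdeacon).
Ferreira, Dimitriou, Romero, Haddad and Tanaka are each not a chapter member, so the next rule applies.
Among Ferreira, Dimitriou, Romero, Haddad and Tanaka, by date of consecration or institution (earlier first): Ferreira (Jun 20, 1995) before Dimitriou (Jul 24, 2002) before Romero (Feb 3, 2005) before Haddad and Tanaka (Apr 4, 2005).
Haddad and Tanaka both have years in holy orders 27 years, so the next rule applies.
Among Haddad and Tanaka, alphabetically by surname: Haddad before Tanaka.
Castillo and Harlow are each not a chapter member, so the next rule applies.
Castillo and Harlow both have date of consecration or institution Sep 6, 2013, so the next rule applies.
Castillo and Harlow both have years in holy orders 7 years, so the next rule applies.
Among Castillo and Harlow, alphabetically by surname: Castillo before Harlow.
Obi and Okonkwo are each a member of the cathedral chapter, so the next rule applies.
Obi and Okonkwo both have date of consecration or institution Oct 21, 2004, so the next rule applies.
Obi and Okonkwo both have years in holy orders 43 years, so the next rule applies.
Among Obi and Okonkwo, alphabetically by surname: Obi before Okonkwo.
Order: Ferreira, Dimitriou, Romero, Haddad, Tanaka, Castillo, Harlow, Obi, Okonkwo.

Harlow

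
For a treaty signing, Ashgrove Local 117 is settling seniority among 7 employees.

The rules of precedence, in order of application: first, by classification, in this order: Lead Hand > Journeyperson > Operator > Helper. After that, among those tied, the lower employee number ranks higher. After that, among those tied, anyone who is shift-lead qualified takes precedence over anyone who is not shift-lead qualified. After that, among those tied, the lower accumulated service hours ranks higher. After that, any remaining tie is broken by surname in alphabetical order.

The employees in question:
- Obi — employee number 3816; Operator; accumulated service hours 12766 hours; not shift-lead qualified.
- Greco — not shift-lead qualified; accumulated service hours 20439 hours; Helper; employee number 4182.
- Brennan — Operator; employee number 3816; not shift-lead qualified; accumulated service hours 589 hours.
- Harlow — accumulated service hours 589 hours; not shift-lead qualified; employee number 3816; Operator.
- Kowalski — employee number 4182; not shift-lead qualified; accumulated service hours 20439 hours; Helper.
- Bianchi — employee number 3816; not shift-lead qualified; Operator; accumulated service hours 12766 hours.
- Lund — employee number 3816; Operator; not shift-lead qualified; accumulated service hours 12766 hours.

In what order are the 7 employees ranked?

Brennan, Harlow, Bianchi, Lund, Obi, Greco, Kowalski

By classification: Brennan, Harlow, Bianchi, Lund and Obi (Operator); then Greco and Kowalski (Helper).
Brennan, Harlow, Bianchi, Lund and Obi all have employee number 3816, so the next rule applies.
Brennan, Harlow, Bianchi, Lund and Obi are each not shift-lead qualified, so the next rule applies.
Among Brennan, Harlow, Bianchi, Lund and Obi, by accumulated service hours (lower first): Brennan and Harlow (589 hours) before Bianchi, Lund and Obi (12766 hours).
Among Brennan and Harlow, alphabetically by surname: Brennan before Harlow.
Among Bianchi, Lund and Obi, alphabetically by surname: Bianchi before Lund before Obi.
Greco and Kowalski both have employee number 4182, so the next rule applies.
Greco and Kowalski are each not shift-lead qualified, so the next rule applies.
Greco and Kowalski both have accumulated service hours 20439 hours, so the next rule applies.
Among Greco and Kowalski, alphabetically by surname: Greco before Kowalski.
Full order: Brennan, Harlow, Bianchi, Lund, Obi, Greco, Kowalski.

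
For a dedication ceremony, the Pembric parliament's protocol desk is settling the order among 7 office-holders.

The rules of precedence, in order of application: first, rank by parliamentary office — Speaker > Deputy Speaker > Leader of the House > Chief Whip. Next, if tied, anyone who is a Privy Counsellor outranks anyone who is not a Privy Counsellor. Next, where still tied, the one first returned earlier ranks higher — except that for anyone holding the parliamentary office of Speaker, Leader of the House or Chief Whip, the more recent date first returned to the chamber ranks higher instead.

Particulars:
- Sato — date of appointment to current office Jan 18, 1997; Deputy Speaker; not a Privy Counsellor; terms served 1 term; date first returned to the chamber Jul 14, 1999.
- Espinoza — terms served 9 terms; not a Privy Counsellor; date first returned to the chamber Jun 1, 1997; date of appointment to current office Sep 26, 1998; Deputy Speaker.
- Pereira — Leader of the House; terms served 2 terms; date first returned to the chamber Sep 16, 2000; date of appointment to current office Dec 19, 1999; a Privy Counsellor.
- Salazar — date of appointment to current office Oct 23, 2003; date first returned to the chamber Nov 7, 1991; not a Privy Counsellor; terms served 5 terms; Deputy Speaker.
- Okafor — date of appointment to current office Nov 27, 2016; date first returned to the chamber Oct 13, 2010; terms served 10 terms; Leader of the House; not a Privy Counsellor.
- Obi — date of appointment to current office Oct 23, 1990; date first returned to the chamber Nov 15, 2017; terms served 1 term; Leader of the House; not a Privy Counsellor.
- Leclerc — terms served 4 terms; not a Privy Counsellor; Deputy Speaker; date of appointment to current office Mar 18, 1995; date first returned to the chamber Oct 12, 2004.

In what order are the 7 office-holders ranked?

By parliamentary office: Salazar, Espinoza, Sato and Leclerc (Deputy Speaker); then Pereira, Obi and Okafor (Leader of the House).
Salazar, Espinoza, Sato and Leclerc are each not a Privy Counsellor, so the next rule applies.
Among Salazar, Espinoza, Sato and Leclerc, by date first returned to the chamber (earlier first): Salazar (Nov 7, 1991) before Espinoza (Jun 1, 1997) before Sato (Jul 14, 1999) before Leclerc (Oct 12, 2004).
Among Pereira, Obi and Okafor, a Privy Counsellor before not a Privy Counsellor: Pereira (a Privy Counsellor) before Obi and Okafor (not a Privy Counsellor).
Among Obi and Okafor, by date first returned to the chamber (later first) (reversed rule for this group): Obi (Nov 15, 2017) before Okafor (Oct 13, 2010).
Full order: Salazar, Espinoza, Sato, Leclerc, Pereira, Obi, Okafor.

Salazar, Espinoza, Sato, Leclerc, Pereira, Obi, Okafor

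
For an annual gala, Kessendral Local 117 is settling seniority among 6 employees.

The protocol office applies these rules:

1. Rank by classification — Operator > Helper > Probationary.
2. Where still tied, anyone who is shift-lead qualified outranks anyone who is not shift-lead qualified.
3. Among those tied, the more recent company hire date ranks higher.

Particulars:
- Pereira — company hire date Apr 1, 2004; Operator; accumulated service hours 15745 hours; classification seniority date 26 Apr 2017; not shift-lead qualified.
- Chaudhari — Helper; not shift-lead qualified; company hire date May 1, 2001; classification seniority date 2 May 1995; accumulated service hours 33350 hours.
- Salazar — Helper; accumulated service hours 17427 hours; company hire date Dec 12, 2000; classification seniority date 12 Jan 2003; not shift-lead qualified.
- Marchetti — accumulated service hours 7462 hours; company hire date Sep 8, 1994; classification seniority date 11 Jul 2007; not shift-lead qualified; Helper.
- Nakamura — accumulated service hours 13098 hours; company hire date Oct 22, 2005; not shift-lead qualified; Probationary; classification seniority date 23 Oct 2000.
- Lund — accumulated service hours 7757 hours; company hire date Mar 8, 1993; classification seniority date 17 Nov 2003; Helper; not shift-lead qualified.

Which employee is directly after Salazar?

Marchetti

By classification: Pereira (Operator); then Chaudhari, Salazar, Marchetti and Lund (Helper); then Nakamura (Probationary).
Chaudhari, Salazar, Marchetti and Lund are each not shift-lead qualified, so the next rule applies.
Among Chaudhari, Salazar, Marchetti and Lund, by company hire date (later first): Chaudhari (May 1, 2001) before Salazar (Dec 12, 2000) before Marchetti (Sep 8, 1994) before Lund (Mar 8, 1993).
Order: Pereira, Chaudhari, Salazar, Marchetti, Lund, Nakamura.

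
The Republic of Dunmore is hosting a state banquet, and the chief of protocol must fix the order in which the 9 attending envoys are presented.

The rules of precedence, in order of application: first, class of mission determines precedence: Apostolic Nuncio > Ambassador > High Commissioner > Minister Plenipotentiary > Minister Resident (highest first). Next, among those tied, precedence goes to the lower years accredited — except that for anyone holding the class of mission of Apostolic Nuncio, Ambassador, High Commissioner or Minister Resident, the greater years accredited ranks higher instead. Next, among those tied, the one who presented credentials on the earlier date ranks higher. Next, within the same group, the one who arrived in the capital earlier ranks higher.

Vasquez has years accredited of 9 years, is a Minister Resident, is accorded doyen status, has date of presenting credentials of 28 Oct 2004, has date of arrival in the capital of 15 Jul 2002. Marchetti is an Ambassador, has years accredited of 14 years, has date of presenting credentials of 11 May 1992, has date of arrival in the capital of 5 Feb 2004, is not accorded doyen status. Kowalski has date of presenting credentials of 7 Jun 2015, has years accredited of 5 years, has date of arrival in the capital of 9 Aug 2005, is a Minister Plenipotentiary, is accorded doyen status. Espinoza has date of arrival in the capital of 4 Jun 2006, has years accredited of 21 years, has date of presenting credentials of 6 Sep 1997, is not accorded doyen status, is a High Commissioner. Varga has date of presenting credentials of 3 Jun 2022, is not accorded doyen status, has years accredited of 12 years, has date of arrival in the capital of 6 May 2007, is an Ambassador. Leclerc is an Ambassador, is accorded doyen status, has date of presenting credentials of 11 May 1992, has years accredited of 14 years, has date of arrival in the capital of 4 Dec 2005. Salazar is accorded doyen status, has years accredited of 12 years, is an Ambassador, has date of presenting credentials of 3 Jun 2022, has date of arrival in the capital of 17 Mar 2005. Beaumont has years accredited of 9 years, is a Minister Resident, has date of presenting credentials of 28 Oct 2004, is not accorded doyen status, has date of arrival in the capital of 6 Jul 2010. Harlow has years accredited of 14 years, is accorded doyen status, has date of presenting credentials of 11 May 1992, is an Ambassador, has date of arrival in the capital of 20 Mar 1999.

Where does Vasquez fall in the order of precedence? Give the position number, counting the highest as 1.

8

By class of mission: Harlow, Marchetti, Leclerc, Salazar and Varga (Ambassador); then Espinoza (High Commissioner); then Kowalski (Minister Plenipotentiary); then Vasquez and Beaumont (Minister Resident).
Among Harlow, Marchetti, Leclerc, Salazar and Varga, by years accredited (higher first) (reversed rule for this group): Harlow, Marchetti and Leclerc (14 years) before Salazar and Varga (12 years).
Harlow, Marchetti and Leclerc all have date of presenting credentials 11 May 1992, so the next rule applies.
Among Harlow, Marchetti and Leclerc, by date of arrival in the capital (earlier first): Harlow (20 Mar 1999) before Marchetti (5 Feb 2004) before Leclerc (4 Dec 2005).
Salazar and Varga both have date of presenting credentials 3 Jun 2022, so the next rule applies.
Among Salazar and Varga, by date of arrival in the capital (earlier first): Salazar (17 Mar 2005) before Varga (6 May 2007).
Vasquez and Beaumont both have years accredited 9 years, so the next rule applies.
Vasquez and Beaumont both have date of presenting credentials 28 Oct 2004, so the next rule applies.
Among Vasquez and Beaumont, by date of arrival in the capital (earlier first): Vasquez (15 Jul 2002) before Beaumont (6 Jul 2010).
Order: Harlow, Marchetti, Leclerc, Salazar, Varga, Espinoza, Kowalski, Vasquez, Beaumont. So position 8.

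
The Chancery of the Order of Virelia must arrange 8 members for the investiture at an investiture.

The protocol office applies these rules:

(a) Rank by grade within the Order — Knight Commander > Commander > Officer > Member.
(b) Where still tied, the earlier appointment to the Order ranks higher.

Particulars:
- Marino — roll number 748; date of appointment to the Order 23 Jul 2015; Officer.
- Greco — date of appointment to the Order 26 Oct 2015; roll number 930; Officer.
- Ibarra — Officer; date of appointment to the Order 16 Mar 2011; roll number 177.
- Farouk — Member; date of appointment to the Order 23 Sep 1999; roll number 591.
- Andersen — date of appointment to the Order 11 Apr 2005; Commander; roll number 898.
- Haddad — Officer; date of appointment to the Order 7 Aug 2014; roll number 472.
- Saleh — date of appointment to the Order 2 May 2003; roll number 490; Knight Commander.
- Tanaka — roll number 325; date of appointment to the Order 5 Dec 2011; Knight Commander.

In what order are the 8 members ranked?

By grade within the Order: Saleh and Tanaka (Knight Commander); then Andersen (Commander); then Ibarra, Haddad, Marino and Greco (Officer); then Farouk (Member).
Among Saleh and Tanaka, by date of appointment to the Order (earlier first): Saleh (2 May 2003) before Tanaka (5 Dec 2011).
Among Ibarra, Haddad, Marino and Greco, by date of appointment to the Order (earlier first): Ibarra (16 Mar 2011) before Haddad (7 Aug 2014) before Marino (23 Jul 2015) before Greco (26 Oct 2015).
Full order: Saleh, Tanaka, Andersen, Ibarra, Haddad, Marino, Greco, Farouk.

Saleh, Tanaka, Andersen, Ibarra, Haddad, Marino, Greco, Farouk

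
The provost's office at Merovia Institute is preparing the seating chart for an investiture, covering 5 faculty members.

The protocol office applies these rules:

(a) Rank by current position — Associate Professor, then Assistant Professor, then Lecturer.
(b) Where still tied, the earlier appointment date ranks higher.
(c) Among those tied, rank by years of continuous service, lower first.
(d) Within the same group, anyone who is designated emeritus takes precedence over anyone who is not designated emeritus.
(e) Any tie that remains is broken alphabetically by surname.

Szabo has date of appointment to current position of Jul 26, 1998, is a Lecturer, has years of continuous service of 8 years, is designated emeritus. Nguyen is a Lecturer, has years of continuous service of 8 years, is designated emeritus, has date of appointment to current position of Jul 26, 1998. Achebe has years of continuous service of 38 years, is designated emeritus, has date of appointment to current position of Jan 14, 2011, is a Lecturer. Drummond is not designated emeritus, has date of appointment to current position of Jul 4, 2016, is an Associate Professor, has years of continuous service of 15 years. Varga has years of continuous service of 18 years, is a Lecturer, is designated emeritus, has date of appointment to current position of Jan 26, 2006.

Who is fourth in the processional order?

By current position: Drummond (Associate Professor); then Nguyen, Szabo, Varga and Achebe (Lecturer).
Among Nguyen, Szabo, Varga and Achebe, by date of appointment to current position (earlier first): Nguyen and Szabo (Jul 26, 1998) before Varga (Jan 26, 2006) before Achebe (Jan 14, 2011).
Nguyen and Szabo both have years of continuous service 8 years, so the next rule applies.
Nguyen and Szabo are each designated emeritus, so the next rule applies.
Among Nguyen and Szabo, alphabetically by surname: Nguyen before Szabo.
Order: Drummond, Nguyen, Szabo, Varga, Achebe.

Varga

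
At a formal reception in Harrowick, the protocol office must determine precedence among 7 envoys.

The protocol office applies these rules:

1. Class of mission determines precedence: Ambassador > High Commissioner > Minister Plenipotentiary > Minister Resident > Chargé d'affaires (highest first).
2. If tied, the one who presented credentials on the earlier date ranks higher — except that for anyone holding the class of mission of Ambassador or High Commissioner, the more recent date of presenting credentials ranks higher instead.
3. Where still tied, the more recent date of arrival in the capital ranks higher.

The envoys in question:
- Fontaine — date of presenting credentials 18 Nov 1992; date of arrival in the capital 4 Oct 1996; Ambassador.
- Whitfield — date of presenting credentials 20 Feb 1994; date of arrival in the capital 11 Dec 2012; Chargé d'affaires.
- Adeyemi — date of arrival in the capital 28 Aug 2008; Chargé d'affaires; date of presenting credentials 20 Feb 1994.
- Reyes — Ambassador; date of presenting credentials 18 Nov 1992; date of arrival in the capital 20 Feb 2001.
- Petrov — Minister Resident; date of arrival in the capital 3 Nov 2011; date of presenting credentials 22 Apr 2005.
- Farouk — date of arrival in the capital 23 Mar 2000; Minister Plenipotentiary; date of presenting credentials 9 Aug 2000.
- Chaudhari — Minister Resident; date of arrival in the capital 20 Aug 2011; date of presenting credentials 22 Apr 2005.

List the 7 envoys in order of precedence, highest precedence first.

By class of mission: Reyes and Fontaine (Ambassador); then Farouk (Minister Plenipotentiary); then Petrov and Chaudhari (Minister Resident); then Whitfield and Adeyemi (Chargé d'affaires).
Reyes and Fontaine both have date of presenting credentials 18 Nov 1992, so the next rule applies.
Among Reyes and Fontaine, by date of arrival in the capital (later first): Reyes (20 Feb 2001) before Fontaine (4 Oct 1996).
Petrov and Chaudhari both have date of presenting credentials 22 Apr 2005, so the next rule applies.
Among Petrov and Chaudhari, by date of arrival in the capital (later first): Petrov (3 Nov 2011) before Chaudhari (20 Aug 2011).
Whitfield and Adeyemi both have date of presenting credentials 20 Feb 1994, so the next rule applies.
Among Whitfield and Adeyemi, by date of arrival in the capital (later first): Whitfield (11 Dec 2012) before Adeyemi (28 Aug 2008).
Full order: Reyes, Fontaine, Farouk, Petrov, Chaudhari, Whitfield, Adeyemi.

Reyes, Fontaine, Farouk, Petrov, Chaudhari, Whitfield, Adeyemi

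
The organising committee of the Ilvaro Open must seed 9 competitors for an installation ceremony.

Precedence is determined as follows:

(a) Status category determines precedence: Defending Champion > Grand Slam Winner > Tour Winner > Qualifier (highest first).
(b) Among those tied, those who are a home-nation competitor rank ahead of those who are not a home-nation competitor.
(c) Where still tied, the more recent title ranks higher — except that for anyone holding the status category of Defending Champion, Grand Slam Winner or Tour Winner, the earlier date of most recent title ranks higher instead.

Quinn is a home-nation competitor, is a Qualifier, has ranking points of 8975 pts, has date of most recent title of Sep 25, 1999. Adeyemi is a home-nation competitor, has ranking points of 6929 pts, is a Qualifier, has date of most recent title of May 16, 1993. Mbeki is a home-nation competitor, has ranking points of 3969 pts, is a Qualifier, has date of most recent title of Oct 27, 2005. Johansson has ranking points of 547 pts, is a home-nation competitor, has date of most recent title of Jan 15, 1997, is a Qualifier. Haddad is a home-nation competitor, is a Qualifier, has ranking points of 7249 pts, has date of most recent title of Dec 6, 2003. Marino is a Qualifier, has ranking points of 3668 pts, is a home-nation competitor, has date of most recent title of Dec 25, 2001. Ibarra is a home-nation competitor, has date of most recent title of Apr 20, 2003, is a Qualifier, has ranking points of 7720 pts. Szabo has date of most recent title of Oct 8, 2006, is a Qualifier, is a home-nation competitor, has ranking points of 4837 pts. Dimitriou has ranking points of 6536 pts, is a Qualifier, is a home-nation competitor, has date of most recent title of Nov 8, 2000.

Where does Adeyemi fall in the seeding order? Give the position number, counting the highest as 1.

By status category: Szabo, Mbeki, Haddad, Ibarra, Marino, Dimitriou, Quinn, Johansson and Adeyemi (Qualifier).
Szabo, Mbeki, Haddad, Ibarra, Marino, Dimitriou, Quinn, Johansson and Adeyemi are each a home-nation competitor, so the next rule applies.
Among Szabo, Mbeki, Haddad, Ibarra, Marino, Dimitriou, Quinn, Johansson and Adeyemi, by date of most recent title (later first): Szabo (Oct 8, 2006) before Mbeki (Oct 27, 2005) before Haddad (Dec 6, 2003) before Ibarra (Apr 20, 2003) before Marino (Dec 25, 2001) before Dimitriou (Nov 8, 2000) before Quinn (Sep 25, 1999) before Johansson (Jan 15, 1997) before Adeyemi (May 16, 1993).
Order: Szabo, Mbeki, Haddad, Ibarra, Marino, Dimitriou, Quinn, Johansson, Adeyemi. So position 9.

9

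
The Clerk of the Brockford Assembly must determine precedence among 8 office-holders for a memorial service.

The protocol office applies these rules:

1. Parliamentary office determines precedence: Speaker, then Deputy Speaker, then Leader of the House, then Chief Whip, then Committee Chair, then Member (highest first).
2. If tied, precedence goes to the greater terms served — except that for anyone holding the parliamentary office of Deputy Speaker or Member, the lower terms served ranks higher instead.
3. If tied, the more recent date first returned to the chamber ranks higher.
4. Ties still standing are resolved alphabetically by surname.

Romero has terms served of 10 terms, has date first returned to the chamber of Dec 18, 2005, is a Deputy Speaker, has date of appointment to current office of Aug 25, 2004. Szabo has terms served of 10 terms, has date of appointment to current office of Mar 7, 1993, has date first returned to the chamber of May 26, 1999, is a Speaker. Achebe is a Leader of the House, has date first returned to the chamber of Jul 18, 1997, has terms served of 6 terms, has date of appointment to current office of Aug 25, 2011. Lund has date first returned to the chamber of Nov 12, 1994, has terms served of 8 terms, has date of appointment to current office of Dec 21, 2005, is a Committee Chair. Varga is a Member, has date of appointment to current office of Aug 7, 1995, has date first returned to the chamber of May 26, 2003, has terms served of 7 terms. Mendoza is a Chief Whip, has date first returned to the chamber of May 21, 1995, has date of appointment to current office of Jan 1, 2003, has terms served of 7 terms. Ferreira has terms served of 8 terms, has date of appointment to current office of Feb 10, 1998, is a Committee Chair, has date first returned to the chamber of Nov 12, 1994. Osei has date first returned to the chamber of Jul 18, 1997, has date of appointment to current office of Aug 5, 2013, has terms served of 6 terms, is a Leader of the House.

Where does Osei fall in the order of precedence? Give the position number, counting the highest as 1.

4

By parliamentary office: Szabo (Speaker); then Romero (Deputy Speaker); then Achebe and Osei (Leader of the House); then Mendoza (Chief Whip); then Ferreira and Lund (Committee Chair); then Varga (Member).
Achebe and Osei both have terms served 6 terms, so the next rule applies.
Achebe and Osei both have date first returned to the chamber Jul 18, 1997, so the next rule applies.
Among Achebe and Osei, alphabetically by surname: Achebe before Osei.
Ferreira and Lund both have terms served 8 terms, so the next rule applies.
Ferreira and Lund both have date first returned to the chamber Nov 12, 1994, so the next rule applies.
Among Ferreira and Lund, alphabetically by surname: Ferreira before Lund.
Order: Szabo, Romero, Achebe, Osei, Mendoza, Ferreira, Lund, Varga. So position 4.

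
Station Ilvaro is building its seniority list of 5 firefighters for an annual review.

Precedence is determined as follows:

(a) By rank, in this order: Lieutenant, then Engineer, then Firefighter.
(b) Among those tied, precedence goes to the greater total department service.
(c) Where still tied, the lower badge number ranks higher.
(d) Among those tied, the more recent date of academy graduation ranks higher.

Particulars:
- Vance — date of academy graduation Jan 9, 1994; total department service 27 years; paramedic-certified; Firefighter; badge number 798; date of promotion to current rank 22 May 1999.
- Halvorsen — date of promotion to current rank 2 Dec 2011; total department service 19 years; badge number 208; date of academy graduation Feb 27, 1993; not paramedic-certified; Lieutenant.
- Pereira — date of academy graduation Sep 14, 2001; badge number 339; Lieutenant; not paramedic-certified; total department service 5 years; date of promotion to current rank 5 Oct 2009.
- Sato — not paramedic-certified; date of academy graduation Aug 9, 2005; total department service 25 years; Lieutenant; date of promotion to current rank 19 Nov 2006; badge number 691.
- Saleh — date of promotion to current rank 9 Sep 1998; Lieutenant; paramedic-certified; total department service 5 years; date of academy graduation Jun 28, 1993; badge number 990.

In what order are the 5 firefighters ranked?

Sato, Halvorsen, Pereira, Saleh, Vance

By rank: Sato, Halvorsen, Pereira and Saleh (Lieutenant); then Vance (Firefighter).
Among Sato, Halvorsen, Pereira and Saleh, by total department service (higher first): Sato (25 years) before Halvorsen (19 years) before Pereira and Saleh (5 years).
Among Pereira and Saleh, by badge number (lower first): Pereira (339) before Saleh (990).
Full order: Sato, Halvorsen, Pereira, Saleh, Vance.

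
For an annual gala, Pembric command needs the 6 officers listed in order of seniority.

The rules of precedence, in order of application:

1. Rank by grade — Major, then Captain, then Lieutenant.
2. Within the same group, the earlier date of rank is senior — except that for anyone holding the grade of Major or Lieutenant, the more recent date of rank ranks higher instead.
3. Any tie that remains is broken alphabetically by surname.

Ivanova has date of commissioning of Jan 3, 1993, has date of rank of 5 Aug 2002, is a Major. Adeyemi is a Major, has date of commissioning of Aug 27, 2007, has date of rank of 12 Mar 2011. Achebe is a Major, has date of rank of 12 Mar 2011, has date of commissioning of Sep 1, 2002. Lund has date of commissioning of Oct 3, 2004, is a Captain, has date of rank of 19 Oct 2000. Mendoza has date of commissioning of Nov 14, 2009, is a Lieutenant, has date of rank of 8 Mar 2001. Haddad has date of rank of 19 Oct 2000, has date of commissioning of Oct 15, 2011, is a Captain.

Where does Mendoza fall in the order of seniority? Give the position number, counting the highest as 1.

6

By grade: Achebe, Adeyemi and Ivanova (Major); then Haddad and Lund (Captain); then Mendoza (Lieutenant).
Among Achebe, Adeyemi and Ivanova, by date of rank (later first) (reversed rule for this group): Achebe and Adeyemi (12 Mar 2011) before Ivanova (5 Aug 2002).
Among Achebe and Adeyemi, alphabetically by surname: Achebe before Adeyemi.
Haddad and Lund both have date of rank 19 Oct 2000, so the next rule applies.
Among Haddad and Lund, alphabetically by surname: Haddad before Lund.
Order: Achebe, Adeyemi, Ivanova, Haddad, Lund, Mendoza. So position 6.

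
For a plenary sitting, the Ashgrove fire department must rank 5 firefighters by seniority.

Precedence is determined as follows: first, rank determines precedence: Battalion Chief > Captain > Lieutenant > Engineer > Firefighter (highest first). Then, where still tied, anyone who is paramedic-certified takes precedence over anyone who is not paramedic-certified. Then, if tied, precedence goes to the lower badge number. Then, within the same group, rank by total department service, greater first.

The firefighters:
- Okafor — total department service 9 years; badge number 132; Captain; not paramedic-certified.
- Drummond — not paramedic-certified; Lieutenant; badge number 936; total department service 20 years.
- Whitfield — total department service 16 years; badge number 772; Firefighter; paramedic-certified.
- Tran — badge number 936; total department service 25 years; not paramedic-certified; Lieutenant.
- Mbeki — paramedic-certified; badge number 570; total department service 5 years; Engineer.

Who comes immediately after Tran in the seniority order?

By rank: Okafor (Captain); then Tran and Drummond (Lieutenant); then Mbeki (Engineer); then Whitfield (Firefighter).
Tran and Drummond are each not paramedic-certified, so the next rule applies.
Tran and Drummond both have badge number 936, so the next rule applies.
Among Tran and Drummond, by total department service (higher first): Tran (25 years) before Drummond (20 years).
Order: Okafor, Tran, Drummond, Mbeki, Whitfield.

Drummond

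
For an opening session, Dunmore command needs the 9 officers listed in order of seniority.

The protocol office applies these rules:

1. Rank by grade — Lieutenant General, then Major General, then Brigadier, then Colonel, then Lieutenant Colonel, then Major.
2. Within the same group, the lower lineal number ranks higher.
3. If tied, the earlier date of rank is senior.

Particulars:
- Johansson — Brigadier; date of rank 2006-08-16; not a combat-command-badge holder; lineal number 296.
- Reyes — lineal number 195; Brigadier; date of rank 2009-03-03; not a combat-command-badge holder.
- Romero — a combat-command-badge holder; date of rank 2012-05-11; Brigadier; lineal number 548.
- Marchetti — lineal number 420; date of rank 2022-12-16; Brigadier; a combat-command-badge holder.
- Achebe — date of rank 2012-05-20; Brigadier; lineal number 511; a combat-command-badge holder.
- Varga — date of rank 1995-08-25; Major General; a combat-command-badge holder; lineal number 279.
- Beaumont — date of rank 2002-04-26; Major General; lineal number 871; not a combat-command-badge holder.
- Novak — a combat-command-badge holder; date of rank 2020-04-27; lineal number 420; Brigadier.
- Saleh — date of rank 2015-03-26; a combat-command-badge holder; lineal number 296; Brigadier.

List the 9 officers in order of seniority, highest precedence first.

By grade: Varga and Beaumont (Major General); then Reyes, Johansson, Saleh, Novak, Marchetti, Achebe and Romero (Brigadier).
Among Varga and Beaumont, by lineal number (lower first): Varga (279) before Beaumont (871).
Among Reyes, Johansson, Saleh, Novak, Marchetti, Achebe and Romero, by lineal number (lower first): Reyes (195) before Johansson and Saleh (296) before Novak and Marchetti (420) before Achebe (511) before Romero (548).
Among Johansson and Saleh, by date of rank (earlier first): Johansson (2006-08-16) before Saleh (2015-03-26).
Among Novak and Marchetti, by date of rank (earlier first): Novak (2020-04-27) before Marchetti (2022-12-16).
Full order: Varga, Beaumont, Reyes, Johansson, Saleh, Novak, Marchetti, Achebe, Romero.

Varga, Beaumont, Reyes, Johansson, Saleh, Novak, Marchetti, Achebe, Romero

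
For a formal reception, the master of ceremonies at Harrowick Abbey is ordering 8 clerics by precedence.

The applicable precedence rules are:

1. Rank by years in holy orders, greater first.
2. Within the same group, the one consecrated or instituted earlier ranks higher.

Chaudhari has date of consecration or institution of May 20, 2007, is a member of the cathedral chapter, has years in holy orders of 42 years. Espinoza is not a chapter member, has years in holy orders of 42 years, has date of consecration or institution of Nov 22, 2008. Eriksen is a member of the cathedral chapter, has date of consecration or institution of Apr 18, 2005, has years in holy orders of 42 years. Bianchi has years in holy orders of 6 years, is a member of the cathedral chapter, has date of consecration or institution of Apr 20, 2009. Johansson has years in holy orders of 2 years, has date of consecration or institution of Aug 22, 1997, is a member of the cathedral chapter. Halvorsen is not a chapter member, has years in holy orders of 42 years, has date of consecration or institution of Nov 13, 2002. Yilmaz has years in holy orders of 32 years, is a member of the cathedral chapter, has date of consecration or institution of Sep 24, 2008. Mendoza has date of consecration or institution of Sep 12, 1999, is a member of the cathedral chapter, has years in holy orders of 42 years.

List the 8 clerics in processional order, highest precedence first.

Mendoza, Halvorsen, Eriksen, Chaudhari, Espinoza, Yilmaz, Bianchi, Johansson

By years in holy orders (higher first): Mendoza, Halvorsen, Eriksen, Chaudhari and Espinoza (each 42 years); then Yilmaz (32 years); then Bianchi (6 years); then Johansson (2 years).
Among Mendoza, Halvorsen, Eriksen, Chaudhari and Espinoza, by date of consecration or institution (earlier first): Mendoza (Sep 12, 1999) before Halvorsen (Nov 13, 2002) before Eriksen (Apr 18, 2005) before Chaudhari (May 20, 2007) before Espinoza (Nov 22, 2008).
Full order: Mendoza, Halvorsen, Eriksen, Chaudhari, Espinoza, Yilmaz, Bianchi, Johansson.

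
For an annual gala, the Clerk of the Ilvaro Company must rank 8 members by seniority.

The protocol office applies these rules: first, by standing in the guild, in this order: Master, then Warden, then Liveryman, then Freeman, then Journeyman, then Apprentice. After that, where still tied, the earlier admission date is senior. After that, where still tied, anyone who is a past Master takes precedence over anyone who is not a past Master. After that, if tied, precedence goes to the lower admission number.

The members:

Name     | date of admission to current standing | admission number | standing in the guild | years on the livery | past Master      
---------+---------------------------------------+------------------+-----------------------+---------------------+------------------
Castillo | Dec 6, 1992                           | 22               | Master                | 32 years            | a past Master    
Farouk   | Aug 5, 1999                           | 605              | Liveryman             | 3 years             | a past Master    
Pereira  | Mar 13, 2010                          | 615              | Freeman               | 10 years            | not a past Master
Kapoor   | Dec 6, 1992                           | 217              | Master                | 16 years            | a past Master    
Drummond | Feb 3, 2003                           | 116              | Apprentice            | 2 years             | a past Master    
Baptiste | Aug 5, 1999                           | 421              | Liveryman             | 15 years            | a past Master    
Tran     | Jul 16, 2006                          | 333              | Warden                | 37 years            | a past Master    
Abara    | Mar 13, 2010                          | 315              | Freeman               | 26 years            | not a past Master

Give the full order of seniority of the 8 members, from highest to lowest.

By standing in the guild: Castillo and Kapoor (Master); then Tran (Warden); then Baptiste and Farouk (Liveryman); then Abara and Pereira (Freeman); then Drummond (Apprentice).
Castillo and Kapoor both have date of admission to current standing Dec 6, 1992, so the next rule applies.
Castillo and Kapoor are each a past Master, so the next rule applies.
Among Castillo and Kapoor, by admission number (lower first): Castillo (22) before Kapoor (217).
Baptiste and Farouk both have date of admission to current standing Aug 5, 1999, so the next rule applies.
Baptiste and Farouk are each a past Master, so the next rule applies.
Among Baptiste and Farouk, by admission number (lower first): Baptiste (421) before Farouk (605).
Abara and Pereira both have date of admission to current standing Mar 13, 2010, so the next rule applies.
Abara and Pereira are each not a past Master, so the next rule applies.
Among Abara and Pereira, by admission number (lower first): Abara (315) before Pereira (615).
Full order: Castillo, Kapoor, Tran, Baptiste, Farouk, Abara, Pereira, Drummond.

Castillo, Kapoor, Tran, Baptiste, Farouk, Abara, Pereira, Drummond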